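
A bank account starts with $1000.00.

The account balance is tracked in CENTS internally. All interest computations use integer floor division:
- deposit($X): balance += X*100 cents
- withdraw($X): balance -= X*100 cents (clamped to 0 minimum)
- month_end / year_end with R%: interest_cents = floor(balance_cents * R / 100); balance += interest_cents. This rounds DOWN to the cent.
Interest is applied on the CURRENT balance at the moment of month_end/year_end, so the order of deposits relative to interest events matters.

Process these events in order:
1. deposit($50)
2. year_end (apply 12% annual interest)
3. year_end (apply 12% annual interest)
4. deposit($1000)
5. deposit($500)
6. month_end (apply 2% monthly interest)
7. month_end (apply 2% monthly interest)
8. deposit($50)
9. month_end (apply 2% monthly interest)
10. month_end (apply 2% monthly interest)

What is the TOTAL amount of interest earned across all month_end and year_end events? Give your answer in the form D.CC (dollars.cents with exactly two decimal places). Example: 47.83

Answer: 501.34

Derivation:
After 1 (deposit($50)): balance=$1050.00 total_interest=$0.00
After 2 (year_end (apply 12% annual interest)): balance=$1176.00 total_interest=$126.00
After 3 (year_end (apply 12% annual interest)): balance=$1317.12 total_interest=$267.12
After 4 (deposit($1000)): balance=$2317.12 total_interest=$267.12
After 5 (deposit($500)): balance=$2817.12 total_interest=$267.12
After 6 (month_end (apply 2% monthly interest)): balance=$2873.46 total_interest=$323.46
After 7 (month_end (apply 2% monthly interest)): balance=$2930.92 total_interest=$380.92
After 8 (deposit($50)): balance=$2980.92 total_interest=$380.92
After 9 (month_end (apply 2% monthly interest)): balance=$3040.53 total_interest=$440.53
After 10 (month_end (apply 2% monthly interest)): balance=$3101.34 total_interest=$501.34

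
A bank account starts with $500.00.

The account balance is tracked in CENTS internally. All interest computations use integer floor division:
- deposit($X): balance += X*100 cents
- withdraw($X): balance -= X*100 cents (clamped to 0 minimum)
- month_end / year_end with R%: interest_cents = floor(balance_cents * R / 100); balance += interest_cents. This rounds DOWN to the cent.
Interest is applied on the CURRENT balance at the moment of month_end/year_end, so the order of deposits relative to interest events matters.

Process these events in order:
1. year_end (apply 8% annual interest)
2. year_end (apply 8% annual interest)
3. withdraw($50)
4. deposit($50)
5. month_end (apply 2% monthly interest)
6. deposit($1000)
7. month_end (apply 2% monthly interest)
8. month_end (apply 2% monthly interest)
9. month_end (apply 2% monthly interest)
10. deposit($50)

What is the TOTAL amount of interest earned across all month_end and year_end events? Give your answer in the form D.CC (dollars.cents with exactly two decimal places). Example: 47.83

After 1 (year_end (apply 8% annual interest)): balance=$540.00 total_interest=$40.00
After 2 (year_end (apply 8% annual interest)): balance=$583.20 total_interest=$83.20
After 3 (withdraw($50)): balance=$533.20 total_interest=$83.20
After 4 (deposit($50)): balance=$583.20 total_interest=$83.20
After 5 (month_end (apply 2% monthly interest)): balance=$594.86 total_interest=$94.86
After 6 (deposit($1000)): balance=$1594.86 total_interest=$94.86
After 7 (month_end (apply 2% monthly interest)): balance=$1626.75 total_interest=$126.75
After 8 (month_end (apply 2% monthly interest)): balance=$1659.28 total_interest=$159.28
After 9 (month_end (apply 2% monthly interest)): balance=$1692.46 total_interest=$192.46
After 10 (deposit($50)): balance=$1742.46 total_interest=$192.46

Answer: 192.46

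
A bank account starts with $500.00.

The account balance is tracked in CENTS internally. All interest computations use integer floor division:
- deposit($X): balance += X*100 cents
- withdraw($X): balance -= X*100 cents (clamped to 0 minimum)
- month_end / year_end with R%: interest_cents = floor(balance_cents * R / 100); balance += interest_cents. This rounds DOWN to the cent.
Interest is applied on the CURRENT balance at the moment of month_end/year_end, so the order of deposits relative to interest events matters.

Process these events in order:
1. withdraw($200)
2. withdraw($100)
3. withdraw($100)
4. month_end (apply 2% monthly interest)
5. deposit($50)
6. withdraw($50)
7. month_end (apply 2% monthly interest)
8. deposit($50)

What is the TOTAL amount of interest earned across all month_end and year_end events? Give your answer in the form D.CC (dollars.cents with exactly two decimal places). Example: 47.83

Answer: 4.04

Derivation:
After 1 (withdraw($200)): balance=$300.00 total_interest=$0.00
After 2 (withdraw($100)): balance=$200.00 total_interest=$0.00
After 3 (withdraw($100)): balance=$100.00 total_interest=$0.00
After 4 (month_end (apply 2% monthly interest)): balance=$102.00 total_interest=$2.00
After 5 (deposit($50)): balance=$152.00 total_interest=$2.00
After 6 (withdraw($50)): balance=$102.00 total_interest=$2.00
After 7 (month_end (apply 2% monthly interest)): balance=$104.04 total_interest=$4.04
After 8 (deposit($50)): balance=$154.04 total_interest=$4.04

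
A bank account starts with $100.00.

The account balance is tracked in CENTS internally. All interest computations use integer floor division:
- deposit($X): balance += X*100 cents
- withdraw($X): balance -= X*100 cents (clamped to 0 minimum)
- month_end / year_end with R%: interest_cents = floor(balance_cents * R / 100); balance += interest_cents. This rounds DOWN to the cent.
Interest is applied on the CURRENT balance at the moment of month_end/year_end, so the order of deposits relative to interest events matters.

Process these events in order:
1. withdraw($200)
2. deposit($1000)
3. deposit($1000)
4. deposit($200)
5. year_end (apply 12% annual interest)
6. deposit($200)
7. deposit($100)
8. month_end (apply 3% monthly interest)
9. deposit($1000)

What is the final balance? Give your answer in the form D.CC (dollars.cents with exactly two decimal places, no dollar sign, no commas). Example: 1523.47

After 1 (withdraw($200)): balance=$0.00 total_interest=$0.00
After 2 (deposit($1000)): balance=$1000.00 total_interest=$0.00
After 3 (deposit($1000)): balance=$2000.00 total_interest=$0.00
After 4 (deposit($200)): balance=$2200.00 total_interest=$0.00
After 5 (year_end (apply 12% annual interest)): balance=$2464.00 total_interest=$264.00
After 6 (deposit($200)): balance=$2664.00 total_interest=$264.00
After 7 (deposit($100)): balance=$2764.00 total_interest=$264.00
After 8 (month_end (apply 3% monthly interest)): balance=$2846.92 total_interest=$346.92
After 9 (deposit($1000)): balance=$3846.92 total_interest=$346.92

Answer: 3846.92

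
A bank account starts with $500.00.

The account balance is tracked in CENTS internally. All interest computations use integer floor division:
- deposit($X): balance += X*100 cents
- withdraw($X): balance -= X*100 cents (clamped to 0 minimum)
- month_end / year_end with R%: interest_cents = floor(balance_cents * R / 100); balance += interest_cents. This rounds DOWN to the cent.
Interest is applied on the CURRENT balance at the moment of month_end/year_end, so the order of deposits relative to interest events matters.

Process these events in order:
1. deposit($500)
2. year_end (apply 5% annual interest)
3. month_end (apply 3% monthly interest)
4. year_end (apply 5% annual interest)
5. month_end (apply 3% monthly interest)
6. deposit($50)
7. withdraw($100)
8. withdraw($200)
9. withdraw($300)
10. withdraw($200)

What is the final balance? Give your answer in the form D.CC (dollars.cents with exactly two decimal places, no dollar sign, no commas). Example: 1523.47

Answer: 419.63

Derivation:
After 1 (deposit($500)): balance=$1000.00 total_interest=$0.00
After 2 (year_end (apply 5% annual interest)): balance=$1050.00 total_interest=$50.00
After 3 (month_end (apply 3% monthly interest)): balance=$1081.50 total_interest=$81.50
After 4 (year_end (apply 5% annual interest)): balance=$1135.57 total_interest=$135.57
After 5 (month_end (apply 3% monthly interest)): balance=$1169.63 total_interest=$169.63
After 6 (deposit($50)): balance=$1219.63 total_interest=$169.63
After 7 (withdraw($100)): balance=$1119.63 total_interest=$169.63
After 8 (withdraw($200)): balance=$919.63 total_interest=$169.63
After 9 (withdraw($300)): balance=$619.63 total_interest=$169.63
After 10 (withdraw($200)): balance=$419.63 total_interest=$169.63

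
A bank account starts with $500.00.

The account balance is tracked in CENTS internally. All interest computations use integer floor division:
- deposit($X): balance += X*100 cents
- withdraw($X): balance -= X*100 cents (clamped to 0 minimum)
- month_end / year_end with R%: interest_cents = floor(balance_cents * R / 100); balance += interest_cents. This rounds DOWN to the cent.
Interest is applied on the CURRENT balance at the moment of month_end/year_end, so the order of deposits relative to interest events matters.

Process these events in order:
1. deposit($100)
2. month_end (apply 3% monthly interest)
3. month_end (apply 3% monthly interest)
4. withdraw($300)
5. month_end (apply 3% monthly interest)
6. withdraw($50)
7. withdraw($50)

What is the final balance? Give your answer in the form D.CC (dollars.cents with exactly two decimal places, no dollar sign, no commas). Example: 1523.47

Answer: 246.63

Derivation:
After 1 (deposit($100)): balance=$600.00 total_interest=$0.00
After 2 (month_end (apply 3% monthly interest)): balance=$618.00 total_interest=$18.00
After 3 (month_end (apply 3% monthly interest)): balance=$636.54 total_interest=$36.54
After 4 (withdraw($300)): balance=$336.54 total_interest=$36.54
After 5 (month_end (apply 3% monthly interest)): balance=$346.63 total_interest=$46.63
After 6 (withdraw($50)): balance=$296.63 total_interest=$46.63
After 7 (withdraw($50)): balance=$246.63 total_interest=$46.63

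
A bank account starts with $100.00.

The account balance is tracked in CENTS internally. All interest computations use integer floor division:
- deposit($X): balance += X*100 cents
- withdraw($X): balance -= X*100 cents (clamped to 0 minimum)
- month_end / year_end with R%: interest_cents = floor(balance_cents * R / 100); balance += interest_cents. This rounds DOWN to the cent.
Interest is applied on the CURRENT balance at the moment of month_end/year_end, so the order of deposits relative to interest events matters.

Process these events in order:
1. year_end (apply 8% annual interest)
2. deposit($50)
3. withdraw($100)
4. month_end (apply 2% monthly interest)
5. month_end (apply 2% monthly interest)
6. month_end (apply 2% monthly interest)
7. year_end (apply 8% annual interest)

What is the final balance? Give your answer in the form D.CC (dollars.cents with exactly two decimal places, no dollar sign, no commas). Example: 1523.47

Answer: 66.46

Derivation:
After 1 (year_end (apply 8% annual interest)): balance=$108.00 total_interest=$8.00
After 2 (deposit($50)): balance=$158.00 total_interest=$8.00
After 3 (withdraw($100)): balance=$58.00 total_interest=$8.00
After 4 (month_end (apply 2% monthly interest)): balance=$59.16 total_interest=$9.16
After 5 (month_end (apply 2% monthly interest)): balance=$60.34 total_interest=$10.34
After 6 (month_end (apply 2% monthly interest)): balance=$61.54 total_interest=$11.54
After 7 (year_end (apply 8% annual interest)): balance=$66.46 total_interest=$16.46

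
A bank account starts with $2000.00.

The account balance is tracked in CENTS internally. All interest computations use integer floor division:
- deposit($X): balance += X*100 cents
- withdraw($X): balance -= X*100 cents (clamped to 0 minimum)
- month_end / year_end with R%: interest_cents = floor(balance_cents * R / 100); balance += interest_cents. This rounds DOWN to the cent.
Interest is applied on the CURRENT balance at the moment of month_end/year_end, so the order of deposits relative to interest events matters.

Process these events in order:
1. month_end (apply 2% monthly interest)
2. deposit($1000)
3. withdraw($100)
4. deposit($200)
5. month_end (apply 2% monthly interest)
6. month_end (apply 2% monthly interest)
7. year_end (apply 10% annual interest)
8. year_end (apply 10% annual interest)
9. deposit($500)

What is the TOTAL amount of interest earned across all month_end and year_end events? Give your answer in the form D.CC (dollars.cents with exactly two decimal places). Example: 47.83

Answer: 852.88

Derivation:
After 1 (month_end (apply 2% monthly interest)): balance=$2040.00 total_interest=$40.00
After 2 (deposit($1000)): balance=$3040.00 total_interest=$40.00
After 3 (withdraw($100)): balance=$2940.00 total_interest=$40.00
After 4 (deposit($200)): balance=$3140.00 total_interest=$40.00
After 5 (month_end (apply 2% monthly interest)): balance=$3202.80 total_interest=$102.80
After 6 (month_end (apply 2% monthly interest)): balance=$3266.85 total_interest=$166.85
After 7 (year_end (apply 10% annual interest)): balance=$3593.53 total_interest=$493.53
After 8 (year_end (apply 10% annual interest)): balance=$3952.88 total_interest=$852.88
After 9 (deposit($500)): balance=$4452.88 total_interest=$852.88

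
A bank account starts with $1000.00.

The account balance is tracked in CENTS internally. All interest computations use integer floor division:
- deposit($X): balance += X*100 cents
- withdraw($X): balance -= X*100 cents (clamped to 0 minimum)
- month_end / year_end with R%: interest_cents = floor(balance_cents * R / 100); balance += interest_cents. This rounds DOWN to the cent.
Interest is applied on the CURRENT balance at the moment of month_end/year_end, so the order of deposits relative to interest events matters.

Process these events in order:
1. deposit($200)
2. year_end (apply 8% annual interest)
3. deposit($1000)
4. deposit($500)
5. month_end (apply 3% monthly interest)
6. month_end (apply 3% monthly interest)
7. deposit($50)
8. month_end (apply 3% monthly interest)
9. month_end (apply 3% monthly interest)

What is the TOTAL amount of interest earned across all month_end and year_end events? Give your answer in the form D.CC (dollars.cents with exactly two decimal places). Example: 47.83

After 1 (deposit($200)): balance=$1200.00 total_interest=$0.00
After 2 (year_end (apply 8% annual interest)): balance=$1296.00 total_interest=$96.00
After 3 (deposit($1000)): balance=$2296.00 total_interest=$96.00
After 4 (deposit($500)): balance=$2796.00 total_interest=$96.00
After 5 (month_end (apply 3% monthly interest)): balance=$2879.88 total_interest=$179.88
After 6 (month_end (apply 3% monthly interest)): balance=$2966.27 total_interest=$266.27
After 7 (deposit($50)): balance=$3016.27 total_interest=$266.27
After 8 (month_end (apply 3% monthly interest)): balance=$3106.75 total_interest=$356.75
After 9 (month_end (apply 3% monthly interest)): balance=$3199.95 total_interest=$449.95

Answer: 449.95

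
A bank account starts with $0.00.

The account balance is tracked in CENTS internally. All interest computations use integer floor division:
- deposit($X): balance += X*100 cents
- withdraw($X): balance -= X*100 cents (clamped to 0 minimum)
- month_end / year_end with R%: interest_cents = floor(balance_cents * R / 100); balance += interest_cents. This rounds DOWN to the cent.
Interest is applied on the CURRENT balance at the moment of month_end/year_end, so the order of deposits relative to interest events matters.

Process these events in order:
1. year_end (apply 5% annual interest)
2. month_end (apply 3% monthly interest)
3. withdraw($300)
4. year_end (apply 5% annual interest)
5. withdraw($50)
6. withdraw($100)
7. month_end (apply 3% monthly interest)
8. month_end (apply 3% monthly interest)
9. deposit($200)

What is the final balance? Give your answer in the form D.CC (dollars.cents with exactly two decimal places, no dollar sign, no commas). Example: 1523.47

Answer: 200.00

Derivation:
After 1 (year_end (apply 5% annual interest)): balance=$0.00 total_interest=$0.00
After 2 (month_end (apply 3% monthly interest)): balance=$0.00 total_interest=$0.00
After 3 (withdraw($300)): balance=$0.00 total_interest=$0.00
After 4 (year_end (apply 5% annual interest)): balance=$0.00 total_interest=$0.00
After 5 (withdraw($50)): balance=$0.00 total_interest=$0.00
After 6 (withdraw($100)): balance=$0.00 total_interest=$0.00
After 7 (month_end (apply 3% monthly interest)): balance=$0.00 total_interest=$0.00
After 8 (month_end (apply 3% monthly interest)): balance=$0.00 total_interest=$0.00
After 9 (deposit($200)): balance=$200.00 total_interest=$0.00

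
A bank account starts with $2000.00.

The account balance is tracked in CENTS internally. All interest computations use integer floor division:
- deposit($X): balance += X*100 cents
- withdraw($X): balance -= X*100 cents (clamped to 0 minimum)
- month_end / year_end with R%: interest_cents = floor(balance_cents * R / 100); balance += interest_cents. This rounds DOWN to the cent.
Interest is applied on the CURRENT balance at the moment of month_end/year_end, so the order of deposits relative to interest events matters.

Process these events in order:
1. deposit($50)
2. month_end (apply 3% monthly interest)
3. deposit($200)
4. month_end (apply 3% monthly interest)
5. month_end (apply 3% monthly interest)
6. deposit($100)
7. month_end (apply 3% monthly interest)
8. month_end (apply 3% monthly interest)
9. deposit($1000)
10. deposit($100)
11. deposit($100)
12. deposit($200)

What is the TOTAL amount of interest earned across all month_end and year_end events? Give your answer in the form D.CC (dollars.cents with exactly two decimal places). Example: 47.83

Answer: 357.68

Derivation:
After 1 (deposit($50)): balance=$2050.00 total_interest=$0.00
After 2 (month_end (apply 3% monthly interest)): balance=$2111.50 total_interest=$61.50
After 3 (deposit($200)): balance=$2311.50 total_interest=$61.50
After 4 (month_end (apply 3% monthly interest)): balance=$2380.84 total_interest=$130.84
After 5 (month_end (apply 3% monthly interest)): balance=$2452.26 total_interest=$202.26
After 6 (deposit($100)): balance=$2552.26 total_interest=$202.26
After 7 (month_end (apply 3% monthly interest)): balance=$2628.82 total_interest=$278.82
After 8 (month_end (apply 3% monthly interest)): balance=$2707.68 total_interest=$357.68
After 9 (deposit($1000)): balance=$3707.68 total_interest=$357.68
After 10 (deposit($100)): balance=$3807.68 total_interest=$357.68
After 11 (deposit($100)): balance=$3907.68 total_interest=$357.68
After 12 (deposit($200)): balance=$4107.68 total_interest=$357.68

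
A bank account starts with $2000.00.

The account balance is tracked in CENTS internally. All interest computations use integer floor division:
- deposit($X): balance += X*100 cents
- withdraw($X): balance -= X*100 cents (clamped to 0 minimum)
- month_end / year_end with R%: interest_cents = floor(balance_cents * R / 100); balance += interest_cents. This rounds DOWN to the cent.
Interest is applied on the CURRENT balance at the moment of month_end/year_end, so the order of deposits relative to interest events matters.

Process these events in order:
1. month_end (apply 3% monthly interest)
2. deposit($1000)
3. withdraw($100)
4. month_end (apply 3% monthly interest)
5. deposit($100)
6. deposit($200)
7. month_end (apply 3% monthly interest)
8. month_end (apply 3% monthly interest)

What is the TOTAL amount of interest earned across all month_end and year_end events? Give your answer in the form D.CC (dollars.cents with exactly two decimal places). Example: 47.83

After 1 (month_end (apply 3% monthly interest)): balance=$2060.00 total_interest=$60.00
After 2 (deposit($1000)): balance=$3060.00 total_interest=$60.00
After 3 (withdraw($100)): balance=$2960.00 total_interest=$60.00
After 4 (month_end (apply 3% monthly interest)): balance=$3048.80 total_interest=$148.80
After 5 (deposit($100)): balance=$3148.80 total_interest=$148.80
After 6 (deposit($200)): balance=$3348.80 total_interest=$148.80
After 7 (month_end (apply 3% monthly interest)): balance=$3449.26 total_interest=$249.26
After 8 (month_end (apply 3% monthly interest)): balance=$3552.73 total_interest=$352.73

Answer: 352.73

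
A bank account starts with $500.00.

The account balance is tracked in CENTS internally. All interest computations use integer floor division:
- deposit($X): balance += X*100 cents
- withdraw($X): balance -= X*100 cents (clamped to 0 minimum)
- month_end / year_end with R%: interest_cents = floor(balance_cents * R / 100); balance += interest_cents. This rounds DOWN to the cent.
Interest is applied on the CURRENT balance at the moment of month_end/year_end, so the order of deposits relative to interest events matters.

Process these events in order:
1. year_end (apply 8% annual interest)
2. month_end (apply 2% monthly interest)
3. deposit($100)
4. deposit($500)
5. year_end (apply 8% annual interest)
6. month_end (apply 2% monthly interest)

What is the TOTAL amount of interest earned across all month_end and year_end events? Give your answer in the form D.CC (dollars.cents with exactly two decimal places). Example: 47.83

After 1 (year_end (apply 8% annual interest)): balance=$540.00 total_interest=$40.00
After 2 (month_end (apply 2% monthly interest)): balance=$550.80 total_interest=$50.80
After 3 (deposit($100)): balance=$650.80 total_interest=$50.80
After 4 (deposit($500)): balance=$1150.80 total_interest=$50.80
After 5 (year_end (apply 8% annual interest)): balance=$1242.86 total_interest=$142.86
After 6 (month_end (apply 2% monthly interest)): balance=$1267.71 total_interest=$167.71

Answer: 167.71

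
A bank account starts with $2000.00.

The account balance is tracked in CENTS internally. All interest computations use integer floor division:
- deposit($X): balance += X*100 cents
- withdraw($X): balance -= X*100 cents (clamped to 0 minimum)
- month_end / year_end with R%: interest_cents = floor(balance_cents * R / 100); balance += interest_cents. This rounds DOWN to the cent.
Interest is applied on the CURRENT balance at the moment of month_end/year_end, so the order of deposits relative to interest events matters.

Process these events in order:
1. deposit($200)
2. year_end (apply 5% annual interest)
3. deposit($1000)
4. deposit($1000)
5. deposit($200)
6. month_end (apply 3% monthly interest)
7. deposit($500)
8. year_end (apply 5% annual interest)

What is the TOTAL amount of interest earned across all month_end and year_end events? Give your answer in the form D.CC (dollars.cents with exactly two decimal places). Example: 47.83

Answer: 502.56

Derivation:
After 1 (deposit($200)): balance=$2200.00 total_interest=$0.00
After 2 (year_end (apply 5% annual interest)): balance=$2310.00 total_interest=$110.00
After 3 (deposit($1000)): balance=$3310.00 total_interest=$110.00
After 4 (deposit($1000)): balance=$4310.00 total_interest=$110.00
After 5 (deposit($200)): balance=$4510.00 total_interest=$110.00
After 6 (month_end (apply 3% monthly interest)): balance=$4645.30 total_interest=$245.30
After 7 (deposit($500)): balance=$5145.30 total_interest=$245.30
After 8 (year_end (apply 5% annual interest)): balance=$5402.56 total_interest=$502.56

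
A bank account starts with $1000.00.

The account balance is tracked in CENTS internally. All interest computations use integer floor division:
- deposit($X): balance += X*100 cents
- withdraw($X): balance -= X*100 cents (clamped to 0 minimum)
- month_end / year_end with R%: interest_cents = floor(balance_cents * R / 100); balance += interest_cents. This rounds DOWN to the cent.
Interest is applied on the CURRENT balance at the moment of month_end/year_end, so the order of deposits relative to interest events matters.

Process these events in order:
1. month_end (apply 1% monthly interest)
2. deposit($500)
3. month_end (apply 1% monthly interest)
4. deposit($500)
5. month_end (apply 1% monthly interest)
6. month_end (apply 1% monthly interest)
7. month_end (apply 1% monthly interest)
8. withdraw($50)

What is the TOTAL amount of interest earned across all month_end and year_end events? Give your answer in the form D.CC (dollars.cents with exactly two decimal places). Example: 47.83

Answer: 86.45

Derivation:
After 1 (month_end (apply 1% monthly interest)): balance=$1010.00 total_interest=$10.00
After 2 (deposit($500)): balance=$1510.00 total_interest=$10.00
After 3 (month_end (apply 1% monthly interest)): balance=$1525.10 total_interest=$25.10
After 4 (deposit($500)): balance=$2025.10 total_interest=$25.10
After 5 (month_end (apply 1% monthly interest)): balance=$2045.35 total_interest=$45.35
After 6 (month_end (apply 1% monthly interest)): balance=$2065.80 total_interest=$65.80
After 7 (month_end (apply 1% monthly interest)): balance=$2086.45 total_interest=$86.45
After 8 (withdraw($50)): balance=$2036.45 total_interest=$86.45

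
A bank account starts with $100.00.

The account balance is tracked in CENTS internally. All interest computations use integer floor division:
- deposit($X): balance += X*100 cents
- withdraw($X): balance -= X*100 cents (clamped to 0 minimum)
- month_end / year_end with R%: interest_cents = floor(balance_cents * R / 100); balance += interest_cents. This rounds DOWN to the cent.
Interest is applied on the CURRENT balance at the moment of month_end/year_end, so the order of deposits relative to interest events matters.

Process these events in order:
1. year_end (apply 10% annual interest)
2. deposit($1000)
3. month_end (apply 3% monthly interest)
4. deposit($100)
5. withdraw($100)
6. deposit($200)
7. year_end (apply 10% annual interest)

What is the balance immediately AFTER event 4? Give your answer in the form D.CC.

After 1 (year_end (apply 10% annual interest)): balance=$110.00 total_interest=$10.00
After 2 (deposit($1000)): balance=$1110.00 total_interest=$10.00
After 3 (month_end (apply 3% monthly interest)): balance=$1143.30 total_interest=$43.30
After 4 (deposit($100)): balance=$1243.30 total_interest=$43.30

Answer: 1243.30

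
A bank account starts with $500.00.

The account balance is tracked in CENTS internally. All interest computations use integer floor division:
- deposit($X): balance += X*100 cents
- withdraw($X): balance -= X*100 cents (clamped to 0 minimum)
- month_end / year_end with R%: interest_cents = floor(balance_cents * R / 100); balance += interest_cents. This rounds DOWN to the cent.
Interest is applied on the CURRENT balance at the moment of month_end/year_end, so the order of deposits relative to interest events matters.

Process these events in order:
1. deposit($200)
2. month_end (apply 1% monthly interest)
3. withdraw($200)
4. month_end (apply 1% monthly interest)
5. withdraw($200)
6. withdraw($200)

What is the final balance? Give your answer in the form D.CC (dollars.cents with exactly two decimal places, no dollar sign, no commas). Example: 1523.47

After 1 (deposit($200)): balance=$700.00 total_interest=$0.00
After 2 (month_end (apply 1% monthly interest)): balance=$707.00 total_interest=$7.00
After 3 (withdraw($200)): balance=$507.00 total_interest=$7.00
After 4 (month_end (apply 1% monthly interest)): balance=$512.07 total_interest=$12.07
After 5 (withdraw($200)): balance=$312.07 total_interest=$12.07
After 6 (withdraw($200)): balance=$112.07 total_interest=$12.07

Answer: 112.07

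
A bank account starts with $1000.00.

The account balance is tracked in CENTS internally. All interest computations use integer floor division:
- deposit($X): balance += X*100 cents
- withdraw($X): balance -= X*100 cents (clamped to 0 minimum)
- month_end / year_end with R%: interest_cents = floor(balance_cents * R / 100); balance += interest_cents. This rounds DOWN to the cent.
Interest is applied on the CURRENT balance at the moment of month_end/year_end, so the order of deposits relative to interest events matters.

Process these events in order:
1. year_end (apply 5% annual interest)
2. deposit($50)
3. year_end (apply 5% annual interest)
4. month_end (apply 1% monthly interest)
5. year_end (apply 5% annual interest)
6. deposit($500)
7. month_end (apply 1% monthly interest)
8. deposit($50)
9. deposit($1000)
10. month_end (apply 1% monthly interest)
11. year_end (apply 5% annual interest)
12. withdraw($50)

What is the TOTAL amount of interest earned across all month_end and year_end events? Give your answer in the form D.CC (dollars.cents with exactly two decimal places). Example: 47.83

After 1 (year_end (apply 5% annual interest)): balance=$1050.00 total_interest=$50.00
After 2 (deposit($50)): balance=$1100.00 total_interest=$50.00
After 3 (year_end (apply 5% annual interest)): balance=$1155.00 total_interest=$105.00
After 4 (month_end (apply 1% monthly interest)): balance=$1166.55 total_interest=$116.55
After 5 (year_end (apply 5% annual interest)): balance=$1224.87 total_interest=$174.87
After 6 (deposit($500)): balance=$1724.87 total_interest=$174.87
After 7 (month_end (apply 1% monthly interest)): balance=$1742.11 total_interest=$192.11
After 8 (deposit($50)): balance=$1792.11 total_interest=$192.11
After 9 (deposit($1000)): balance=$2792.11 total_interest=$192.11
After 10 (month_end (apply 1% monthly interest)): balance=$2820.03 total_interest=$220.03
After 11 (year_end (apply 5% annual interest)): balance=$2961.03 total_interest=$361.03
After 12 (withdraw($50)): balance=$2911.03 total_interest=$361.03

Answer: 361.03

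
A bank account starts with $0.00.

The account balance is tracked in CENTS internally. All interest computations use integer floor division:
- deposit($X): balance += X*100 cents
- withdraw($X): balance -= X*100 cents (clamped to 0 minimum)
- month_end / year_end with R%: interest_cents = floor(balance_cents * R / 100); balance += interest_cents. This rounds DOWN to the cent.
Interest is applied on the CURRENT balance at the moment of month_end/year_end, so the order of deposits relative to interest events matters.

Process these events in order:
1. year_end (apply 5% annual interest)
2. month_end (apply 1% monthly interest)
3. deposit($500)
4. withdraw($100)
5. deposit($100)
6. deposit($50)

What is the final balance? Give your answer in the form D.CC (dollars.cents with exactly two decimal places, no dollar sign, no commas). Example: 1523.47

After 1 (year_end (apply 5% annual interest)): balance=$0.00 total_interest=$0.00
After 2 (month_end (apply 1% monthly interest)): balance=$0.00 total_interest=$0.00
After 3 (deposit($500)): balance=$500.00 total_interest=$0.00
After 4 (withdraw($100)): balance=$400.00 total_interest=$0.00
After 5 (deposit($100)): balance=$500.00 total_interest=$0.00
After 6 (deposit($50)): balance=$550.00 total_interest=$0.00

Answer: 550.00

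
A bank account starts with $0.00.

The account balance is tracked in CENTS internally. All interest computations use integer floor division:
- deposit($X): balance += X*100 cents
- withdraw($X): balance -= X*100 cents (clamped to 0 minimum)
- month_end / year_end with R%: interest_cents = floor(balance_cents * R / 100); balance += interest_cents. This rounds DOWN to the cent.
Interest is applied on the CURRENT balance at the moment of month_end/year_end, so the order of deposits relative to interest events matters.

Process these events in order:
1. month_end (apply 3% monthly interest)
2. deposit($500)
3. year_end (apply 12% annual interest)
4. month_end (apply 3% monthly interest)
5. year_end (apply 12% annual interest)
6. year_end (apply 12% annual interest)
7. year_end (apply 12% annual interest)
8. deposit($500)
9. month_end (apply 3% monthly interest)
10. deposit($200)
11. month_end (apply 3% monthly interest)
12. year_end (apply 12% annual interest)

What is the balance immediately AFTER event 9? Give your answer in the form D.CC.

After 1 (month_end (apply 3% monthly interest)): balance=$0.00 total_interest=$0.00
After 2 (deposit($500)): balance=$500.00 total_interest=$0.00
After 3 (year_end (apply 12% annual interest)): balance=$560.00 total_interest=$60.00
After 4 (month_end (apply 3% monthly interest)): balance=$576.80 total_interest=$76.80
After 5 (year_end (apply 12% annual interest)): balance=$646.01 total_interest=$146.01
After 6 (year_end (apply 12% annual interest)): balance=$723.53 total_interest=$223.53
After 7 (year_end (apply 12% annual interest)): balance=$810.35 total_interest=$310.35
After 8 (deposit($500)): balance=$1310.35 total_interest=$310.35
After 9 (month_end (apply 3% monthly interest)): balance=$1349.66 total_interest=$349.66

Answer: 1349.66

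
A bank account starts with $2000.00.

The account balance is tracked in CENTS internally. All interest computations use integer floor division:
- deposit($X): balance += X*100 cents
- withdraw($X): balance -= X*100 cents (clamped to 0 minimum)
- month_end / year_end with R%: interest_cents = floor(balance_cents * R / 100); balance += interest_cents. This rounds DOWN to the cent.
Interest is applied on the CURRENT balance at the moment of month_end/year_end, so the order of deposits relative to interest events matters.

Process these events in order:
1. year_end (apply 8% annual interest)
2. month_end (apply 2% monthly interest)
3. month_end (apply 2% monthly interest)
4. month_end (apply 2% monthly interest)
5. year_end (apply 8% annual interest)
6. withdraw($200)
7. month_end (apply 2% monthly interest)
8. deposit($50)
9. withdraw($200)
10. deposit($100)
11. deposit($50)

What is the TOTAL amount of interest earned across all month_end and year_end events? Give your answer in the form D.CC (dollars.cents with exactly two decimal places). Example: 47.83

After 1 (year_end (apply 8% annual interest)): balance=$2160.00 total_interest=$160.00
After 2 (month_end (apply 2% monthly interest)): balance=$2203.20 total_interest=$203.20
After 3 (month_end (apply 2% monthly interest)): balance=$2247.26 total_interest=$247.26
After 4 (month_end (apply 2% monthly interest)): balance=$2292.20 total_interest=$292.20
After 5 (year_end (apply 8% annual interest)): balance=$2475.57 total_interest=$475.57
After 6 (withdraw($200)): balance=$2275.57 total_interest=$475.57
After 7 (month_end (apply 2% monthly interest)): balance=$2321.08 total_interest=$521.08
After 8 (deposit($50)): balance=$2371.08 total_interest=$521.08
After 9 (withdraw($200)): balance=$2171.08 total_interest=$521.08
After 10 (deposit($100)): balance=$2271.08 total_interest=$521.08
After 11 (deposit($50)): balance=$2321.08 total_interest=$521.08

Answer: 521.08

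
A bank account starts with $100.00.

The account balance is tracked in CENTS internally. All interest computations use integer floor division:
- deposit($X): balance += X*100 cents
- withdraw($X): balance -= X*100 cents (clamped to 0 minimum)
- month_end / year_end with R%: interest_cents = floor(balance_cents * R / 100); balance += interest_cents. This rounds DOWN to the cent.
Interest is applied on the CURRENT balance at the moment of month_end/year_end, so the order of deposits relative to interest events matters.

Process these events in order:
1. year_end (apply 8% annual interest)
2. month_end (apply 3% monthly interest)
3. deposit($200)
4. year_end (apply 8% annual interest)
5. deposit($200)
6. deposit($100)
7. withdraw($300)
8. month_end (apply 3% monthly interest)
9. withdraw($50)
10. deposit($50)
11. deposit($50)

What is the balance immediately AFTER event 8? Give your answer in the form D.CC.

After 1 (year_end (apply 8% annual interest)): balance=$108.00 total_interest=$8.00
After 2 (month_end (apply 3% monthly interest)): balance=$111.24 total_interest=$11.24
After 3 (deposit($200)): balance=$311.24 total_interest=$11.24
After 4 (year_end (apply 8% annual interest)): balance=$336.13 total_interest=$36.13
After 5 (deposit($200)): balance=$536.13 total_interest=$36.13
After 6 (deposit($100)): balance=$636.13 total_interest=$36.13
After 7 (withdraw($300)): balance=$336.13 total_interest=$36.13
After 8 (month_end (apply 3% monthly interest)): balance=$346.21 total_interest=$46.21

Answer: 346.21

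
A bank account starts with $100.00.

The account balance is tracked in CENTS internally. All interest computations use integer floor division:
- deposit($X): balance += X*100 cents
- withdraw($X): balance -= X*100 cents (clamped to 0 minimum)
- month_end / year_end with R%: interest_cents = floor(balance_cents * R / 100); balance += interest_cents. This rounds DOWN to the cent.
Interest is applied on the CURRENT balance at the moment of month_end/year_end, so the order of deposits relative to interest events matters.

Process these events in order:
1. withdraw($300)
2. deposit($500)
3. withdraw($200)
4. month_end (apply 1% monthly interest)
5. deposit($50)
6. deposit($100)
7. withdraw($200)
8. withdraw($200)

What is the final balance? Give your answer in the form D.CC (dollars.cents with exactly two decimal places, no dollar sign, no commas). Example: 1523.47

Answer: 53.00

Derivation:
After 1 (withdraw($300)): balance=$0.00 total_interest=$0.00
After 2 (deposit($500)): balance=$500.00 total_interest=$0.00
After 3 (withdraw($200)): balance=$300.00 total_interest=$0.00
After 4 (month_end (apply 1% monthly interest)): balance=$303.00 total_interest=$3.00
After 5 (deposit($50)): balance=$353.00 total_interest=$3.00
After 6 (deposit($100)): balance=$453.00 total_interest=$3.00
After 7 (withdraw($200)): balance=$253.00 total_interest=$3.00
After 8 (withdraw($200)): balance=$53.00 total_interest=$3.00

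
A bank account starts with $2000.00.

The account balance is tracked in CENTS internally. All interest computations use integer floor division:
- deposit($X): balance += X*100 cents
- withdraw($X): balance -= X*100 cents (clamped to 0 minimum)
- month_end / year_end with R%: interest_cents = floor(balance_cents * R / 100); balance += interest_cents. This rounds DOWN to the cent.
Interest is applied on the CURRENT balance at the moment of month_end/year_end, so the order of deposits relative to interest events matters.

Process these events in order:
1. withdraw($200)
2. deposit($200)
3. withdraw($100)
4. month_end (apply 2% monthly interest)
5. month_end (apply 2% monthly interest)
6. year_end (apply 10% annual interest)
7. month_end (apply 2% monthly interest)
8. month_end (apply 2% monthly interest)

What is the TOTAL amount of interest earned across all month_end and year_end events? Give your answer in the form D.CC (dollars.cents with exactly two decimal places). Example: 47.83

Answer: 362.26

Derivation:
After 1 (withdraw($200)): balance=$1800.00 total_interest=$0.00
After 2 (deposit($200)): balance=$2000.00 total_interest=$0.00
After 3 (withdraw($100)): balance=$1900.00 total_interest=$0.00
After 4 (month_end (apply 2% monthly interest)): balance=$1938.00 total_interest=$38.00
After 5 (month_end (apply 2% monthly interest)): balance=$1976.76 total_interest=$76.76
After 6 (year_end (apply 10% annual interest)): balance=$2174.43 total_interest=$274.43
After 7 (month_end (apply 2% monthly interest)): balance=$2217.91 total_interest=$317.91
After 8 (month_end (apply 2% monthly interest)): balance=$2262.26 total_interest=$362.26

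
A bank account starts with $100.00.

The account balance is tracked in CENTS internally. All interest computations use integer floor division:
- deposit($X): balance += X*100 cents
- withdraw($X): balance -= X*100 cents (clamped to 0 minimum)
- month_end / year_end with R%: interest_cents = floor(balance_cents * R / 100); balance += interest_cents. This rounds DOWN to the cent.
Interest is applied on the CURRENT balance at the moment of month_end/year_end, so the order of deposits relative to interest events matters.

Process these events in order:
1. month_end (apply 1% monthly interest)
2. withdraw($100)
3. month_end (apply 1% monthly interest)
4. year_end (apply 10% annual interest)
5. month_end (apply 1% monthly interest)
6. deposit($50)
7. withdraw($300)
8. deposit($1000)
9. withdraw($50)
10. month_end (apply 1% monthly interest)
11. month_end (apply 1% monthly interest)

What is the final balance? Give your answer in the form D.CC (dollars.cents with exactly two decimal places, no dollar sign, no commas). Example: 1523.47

After 1 (month_end (apply 1% monthly interest)): balance=$101.00 total_interest=$1.00
After 2 (withdraw($100)): balance=$1.00 total_interest=$1.00
After 3 (month_end (apply 1% monthly interest)): balance=$1.01 total_interest=$1.01
After 4 (year_end (apply 10% annual interest)): balance=$1.11 total_interest=$1.11
After 5 (month_end (apply 1% monthly interest)): balance=$1.12 total_interest=$1.12
After 6 (deposit($50)): balance=$51.12 total_interest=$1.12
After 7 (withdraw($300)): balance=$0.00 total_interest=$1.12
After 8 (deposit($1000)): balance=$1000.00 total_interest=$1.12
After 9 (withdraw($50)): balance=$950.00 total_interest=$1.12
After 10 (month_end (apply 1% monthly interest)): balance=$959.50 total_interest=$10.62
After 11 (month_end (apply 1% monthly interest)): balance=$969.09 total_interest=$20.21

Answer: 969.09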